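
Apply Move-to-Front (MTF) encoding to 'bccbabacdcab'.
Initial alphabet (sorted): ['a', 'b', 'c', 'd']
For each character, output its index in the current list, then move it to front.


MTF encoding:
'b': index 1 in ['a', 'b', 'c', 'd'] -> ['b', 'a', 'c', 'd']
'c': index 2 in ['b', 'a', 'c', 'd'] -> ['c', 'b', 'a', 'd']
'c': index 0 in ['c', 'b', 'a', 'd'] -> ['c', 'b', 'a', 'd']
'b': index 1 in ['c', 'b', 'a', 'd'] -> ['b', 'c', 'a', 'd']
'a': index 2 in ['b', 'c', 'a', 'd'] -> ['a', 'b', 'c', 'd']
'b': index 1 in ['a', 'b', 'c', 'd'] -> ['b', 'a', 'c', 'd']
'a': index 1 in ['b', 'a', 'c', 'd'] -> ['a', 'b', 'c', 'd']
'c': index 2 in ['a', 'b', 'c', 'd'] -> ['c', 'a', 'b', 'd']
'd': index 3 in ['c', 'a', 'b', 'd'] -> ['d', 'c', 'a', 'b']
'c': index 1 in ['d', 'c', 'a', 'b'] -> ['c', 'd', 'a', 'b']
'a': index 2 in ['c', 'd', 'a', 'b'] -> ['a', 'c', 'd', 'b']
'b': index 3 in ['a', 'c', 'd', 'b'] -> ['b', 'a', 'c', 'd']


Output: [1, 2, 0, 1, 2, 1, 1, 2, 3, 1, 2, 3]


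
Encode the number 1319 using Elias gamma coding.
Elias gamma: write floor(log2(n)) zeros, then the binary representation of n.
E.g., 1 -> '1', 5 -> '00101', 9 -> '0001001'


num_bits = floor(log2(1319)) + 1 = 11
leading_zeros = num_bits - 1 = 10
binary(1319) = 10100100111

Elias gamma(1319) = '0000000000' + '10100100111' = 000000000010100100111 (21 bits)


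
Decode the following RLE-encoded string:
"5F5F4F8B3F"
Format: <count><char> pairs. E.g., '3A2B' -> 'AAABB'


Expanding each <count><char> pair:
  5F -> 'FFFFF'
  5F -> 'FFFFF'
  4F -> 'FFFF'
  8B -> 'BBBBBBBB'
  3F -> 'FFF'

Decoded = FFFFFFFFFFFFFFBBBBBBBBFFF


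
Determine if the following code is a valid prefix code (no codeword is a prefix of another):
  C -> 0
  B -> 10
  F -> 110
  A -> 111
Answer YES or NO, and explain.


Checking each pair (does one codeword prefix another?):
  C='0' vs B='10': no prefix
  C='0' vs F='110': no prefix
  C='0' vs A='111': no prefix
  B='10' vs C='0': no prefix
  B='10' vs F='110': no prefix
  B='10' vs A='111': no prefix
  F='110' vs C='0': no prefix
  F='110' vs B='10': no prefix
  F='110' vs A='111': no prefix
  A='111' vs C='0': no prefix
  A='111' vs B='10': no prefix
  A='111' vs F='110': no prefix
No violation found over all pairs.

YES -- this is a valid prefix code. No codeword is a prefix of any other codeword.


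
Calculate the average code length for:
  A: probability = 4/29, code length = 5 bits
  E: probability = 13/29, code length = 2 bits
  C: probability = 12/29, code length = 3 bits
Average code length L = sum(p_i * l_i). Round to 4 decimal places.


Weighted contributions p_i * l_i:
  A: (4/29) * 5 = 20/29
  E: (13/29) * 2 = 26/29
  C: (12/29) * 3 = 36/29
Sum = (20 + 26 + 36)/29 = 82/29

L = 82/29 = 2.8276 bits/symbol


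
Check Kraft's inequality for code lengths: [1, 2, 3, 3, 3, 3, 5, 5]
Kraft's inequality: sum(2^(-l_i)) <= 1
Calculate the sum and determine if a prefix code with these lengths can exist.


Sum = 2^(-1) + 2^(-2) + 2^(-3) + 2^(-3) + 2^(-3) + 2^(-3) + 2^(-5) + 2^(-5)
    = 0.5 + 0.25 + 0.125 + 0.125 + 0.125 + 0.125 + 0.03125 + 0.03125
    = 42/32 = 1.3125
Since 1.3125 > 1, Kraft's inequality is NOT satisfied.
A prefix code with these lengths CANNOT exist.

Kraft sum = 1.3125. Not satisfied.


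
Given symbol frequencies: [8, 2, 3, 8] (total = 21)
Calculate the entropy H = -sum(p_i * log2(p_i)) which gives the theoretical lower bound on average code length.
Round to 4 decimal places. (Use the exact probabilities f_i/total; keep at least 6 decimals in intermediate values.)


Per-symbol terms -p_i * log2(p_i) with p_i = f_i/21:
  p = 8/21 = 0.380952: log2(p) = -1.392317, -p*log2(p) = 0.530407
  p = 2/21 = 0.095238: log2(p) = -3.392317, -p*log2(p) = 0.323078
  p = 3/21 = 0.142857: log2(p) = -2.807355, -p*log2(p) = 0.401051
  p = 8/21 = 0.380952: log2(p) = -1.392317, -p*log2(p) = 0.530407
H = 0.530407 + 0.323078 + 0.401051 + 0.530407 = 1.784943

H = 1.7849 bits/symbol


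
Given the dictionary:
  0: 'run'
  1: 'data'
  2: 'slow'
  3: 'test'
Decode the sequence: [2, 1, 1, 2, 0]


Look up each index in the dictionary:
  2 -> 'slow'
  1 -> 'data'
  1 -> 'data'
  2 -> 'slow'
  0 -> 'run'

Decoded: "slow data data slow run"


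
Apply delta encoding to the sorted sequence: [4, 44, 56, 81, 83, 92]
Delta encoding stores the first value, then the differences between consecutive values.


First value: 4
Deltas:
  44 - 4 = 40
  56 - 44 = 12
  81 - 56 = 25
  83 - 81 = 2
  92 - 83 = 9


Delta encoded: [4, 40, 12, 25, 2, 9]


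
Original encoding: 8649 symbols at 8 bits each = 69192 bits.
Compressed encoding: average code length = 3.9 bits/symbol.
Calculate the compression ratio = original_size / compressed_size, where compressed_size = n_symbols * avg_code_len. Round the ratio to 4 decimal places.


original_size = n_symbols * orig_bits = 8649 * 8 = 69192 bits
compressed_size = n_symbols * avg_code_len = 8649 * 3.9 = 33731.1 bits
ratio = original_size / compressed_size = 69192 / 33731.1 = 2.0513

Compression ratio = 2.0513


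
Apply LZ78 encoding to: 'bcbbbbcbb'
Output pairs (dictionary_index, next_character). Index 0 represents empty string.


LZ78 encoding steps:
Dictionary: {0: ''}
Step 1: w='' (idx 0), next='b' -> output (0, 'b'), add 'b' as idx 1
Step 2: w='' (idx 0), next='c' -> output (0, 'c'), add 'c' as idx 2
Step 3: w='b' (idx 1), next='b' -> output (1, 'b'), add 'bb' as idx 3
Step 4: w='bb' (idx 3), next='c' -> output (3, 'c'), add 'bbc' as idx 4
Step 5: w='bb' (idx 3), end of input -> output (3, '')


Encoded: [(0, 'b'), (0, 'c'), (1, 'b'), (3, 'c'), (3, '')]


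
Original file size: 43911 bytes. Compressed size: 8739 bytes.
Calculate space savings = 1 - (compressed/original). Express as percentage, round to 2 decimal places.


ratio = compressed/original = 8739/43911 = 0.199016
savings = 1 - ratio = 1 - 0.199016 = 0.800984
as a percentage: 0.800984 * 100 = 80.1%

Space savings = 1 - 8739/43911 = 80.1%


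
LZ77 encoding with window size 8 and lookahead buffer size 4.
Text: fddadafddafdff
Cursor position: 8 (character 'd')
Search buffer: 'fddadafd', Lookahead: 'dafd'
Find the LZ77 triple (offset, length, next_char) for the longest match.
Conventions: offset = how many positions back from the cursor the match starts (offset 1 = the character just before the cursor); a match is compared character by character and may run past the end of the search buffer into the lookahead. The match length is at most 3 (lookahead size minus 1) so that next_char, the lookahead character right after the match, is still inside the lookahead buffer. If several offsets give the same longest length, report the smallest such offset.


Try each offset into the search buffer:
  offset=1 (pos 7, char 'd'): match length 1
  offset=2 (pos 6, char 'f'): match length 0
  offset=3 (pos 5, char 'a'): match length 0
  offset=4 (pos 4, char 'd'): match length 3
  offset=5 (pos 3, char 'a'): match length 0
  offset=6 (pos 2, char 'd'): match length 2
  offset=7 (pos 1, char 'd'): match length 1
  offset=8 (pos 0, char 'f'): match length 0
Longest match has length 3 at offset 4.
next_char = character at position 8 + 3 = 11 -> 'd'

Best match: offset=4, length=3 (matching 'daf' starting at position 4)
LZ77 triple: (4, 3, 'd')


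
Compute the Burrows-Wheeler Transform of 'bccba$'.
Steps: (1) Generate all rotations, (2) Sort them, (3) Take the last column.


Rotations (sorted):
  0: $bccba -> last char: a
  1: a$bccb -> last char: b
  2: ba$bcc -> last char: c
  3: bccba$ -> last char: $
  4: cba$bc -> last char: c
  5: ccba$b -> last char: b


BWT = abc$cb


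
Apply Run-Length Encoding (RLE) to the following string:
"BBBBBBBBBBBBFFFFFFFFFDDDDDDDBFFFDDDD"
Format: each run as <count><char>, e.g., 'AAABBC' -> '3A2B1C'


Scanning runs left to right:
  i=0: run of 'B' x 12 -> '12B'
  i=12: run of 'F' x 9 -> '9F'
  i=21: run of 'D' x 7 -> '7D'
  i=28: run of 'B' x 1 -> '1B'
  i=29: run of 'F' x 3 -> '3F'
  i=32: run of 'D' x 4 -> '4D'

RLE = 12B9F7D1B3F4D


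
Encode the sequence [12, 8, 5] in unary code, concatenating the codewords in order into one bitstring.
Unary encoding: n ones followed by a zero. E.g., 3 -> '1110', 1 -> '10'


Encode each number as n ones followed by a terminating 0:
  12 -> 1111111111110 (13 bits)
  8 -> 111111110 (9 bits)
  5 -> 111110 (6 bits)
Total length = 13 + 9 + 6 = 28 bits.

Unary([12, 8, 5]) = 1111111111110111111110111110 (28 bits)


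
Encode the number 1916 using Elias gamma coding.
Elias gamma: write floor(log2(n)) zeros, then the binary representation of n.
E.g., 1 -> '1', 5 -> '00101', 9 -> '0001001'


num_bits = floor(log2(1916)) + 1 = 11
leading_zeros = num_bits - 1 = 10
binary(1916) = 11101111100

Elias gamma(1916) = '0000000000' + '11101111100' = 000000000011101111100 (21 bits)


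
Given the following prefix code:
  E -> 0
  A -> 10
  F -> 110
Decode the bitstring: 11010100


Decoding step by step:
Bits 110 -> F
Bits 10 -> A
Bits 10 -> A
Bits 0 -> E


Decoded message: FAAE


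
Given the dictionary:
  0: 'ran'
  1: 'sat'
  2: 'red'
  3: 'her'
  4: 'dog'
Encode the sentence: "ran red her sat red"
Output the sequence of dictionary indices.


Look up each word in the dictionary:
  'ran' -> 0
  'red' -> 2
  'her' -> 3
  'sat' -> 1
  'red' -> 2

Encoded: [0, 2, 3, 1, 2]


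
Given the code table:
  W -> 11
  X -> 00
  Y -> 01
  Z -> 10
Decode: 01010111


Decoding:
01 -> Y
01 -> Y
01 -> Y
11 -> W


Result: YYYW


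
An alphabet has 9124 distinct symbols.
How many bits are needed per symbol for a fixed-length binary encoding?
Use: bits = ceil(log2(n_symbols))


log2(9124) = 13.1555
Bracket: 2^13 = 8192 < 9124 <= 2^14 = 16384
So ceil(log2(9124)) = 14

bits = ceil(log2(9124)) = ceil(13.1555) = 14 bits


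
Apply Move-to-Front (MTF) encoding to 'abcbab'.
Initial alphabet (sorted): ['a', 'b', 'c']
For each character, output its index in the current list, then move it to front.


MTF encoding:
'a': index 0 in ['a', 'b', 'c'] -> ['a', 'b', 'c']
'b': index 1 in ['a', 'b', 'c'] -> ['b', 'a', 'c']
'c': index 2 in ['b', 'a', 'c'] -> ['c', 'b', 'a']
'b': index 1 in ['c', 'b', 'a'] -> ['b', 'c', 'a']
'a': index 2 in ['b', 'c', 'a'] -> ['a', 'b', 'c']
'b': index 1 in ['a', 'b', 'c'] -> ['b', 'a', 'c']


Output: [0, 1, 2, 1, 2, 1]


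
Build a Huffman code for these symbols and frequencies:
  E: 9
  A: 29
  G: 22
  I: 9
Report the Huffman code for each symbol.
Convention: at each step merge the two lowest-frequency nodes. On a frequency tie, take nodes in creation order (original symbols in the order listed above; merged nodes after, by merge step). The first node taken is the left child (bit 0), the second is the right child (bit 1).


Huffman tree construction:
Step 1: Merge E(9) + I(9) = 18
Step 2: Merge (E+I)(18) + G(22) = 40
Step 3: Merge A(29) + ((E+I)+G)(40) = 69
Read each symbol's code off the tree from the root (left child = 0, right child = 1).

Codes:
  E: 100 (length 3)
  A: 0 (length 1)
  G: 11 (length 2)
  I: 101 (length 3)
Average code length: 127/69 = 1.8406 bits/symbol


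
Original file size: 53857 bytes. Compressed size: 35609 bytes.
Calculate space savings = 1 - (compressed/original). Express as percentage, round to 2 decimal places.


ratio = compressed/original = 35609/53857 = 0.661177
savings = 1 - ratio = 1 - 0.661177 = 0.338823
as a percentage: 0.338823 * 100 = 33.88%

Space savings = 1 - 35609/53857 = 33.88%


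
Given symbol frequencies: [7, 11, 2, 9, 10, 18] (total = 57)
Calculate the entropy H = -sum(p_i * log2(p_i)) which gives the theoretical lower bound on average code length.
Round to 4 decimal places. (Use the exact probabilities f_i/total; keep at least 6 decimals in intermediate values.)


Per-symbol terms -p_i * log2(p_i) with p_i = f_i/57:
  p = 7/57 = 0.122807: log2(p) = -3.025535, -p*log2(p) = 0.371557
  p = 11/57 = 0.192982: log2(p) = -2.373458, -p*log2(p) = 0.458036
  p = 2/57 = 0.035088: log2(p) = -4.832890, -p*log2(p) = 0.169575
  p = 9/57 = 0.157895: log2(p) = -2.662965, -p*log2(p) = 0.420468
  p = 10/57 = 0.175439: log2(p) = -2.510962, -p*log2(p) = 0.440520
  p = 18/57 = 0.315789: log2(p) = -1.662965, -p*log2(p) = 0.525147
H = 0.371557 + 0.458036 + 0.169575 + 0.420468 + 0.440520 + 0.525147 = 2.385303

H = 2.3853 bits/symbol


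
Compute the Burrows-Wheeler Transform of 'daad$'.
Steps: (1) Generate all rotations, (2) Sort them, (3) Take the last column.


Rotations (sorted):
  0: $daad -> last char: d
  1: aad$d -> last char: d
  2: ad$da -> last char: a
  3: d$daa -> last char: a
  4: daad$ -> last char: $


BWT = ddaa$


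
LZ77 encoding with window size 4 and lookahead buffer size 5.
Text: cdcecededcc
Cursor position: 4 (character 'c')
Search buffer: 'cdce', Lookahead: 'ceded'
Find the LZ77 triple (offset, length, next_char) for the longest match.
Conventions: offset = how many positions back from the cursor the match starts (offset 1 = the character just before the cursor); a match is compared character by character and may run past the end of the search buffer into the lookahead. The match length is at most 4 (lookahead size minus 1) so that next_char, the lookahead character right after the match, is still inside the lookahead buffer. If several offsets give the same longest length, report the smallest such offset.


Try each offset into the search buffer:
  offset=1 (pos 3, char 'e'): match length 0
  offset=2 (pos 2, char 'c'): match length 2
  offset=3 (pos 1, char 'd'): match length 0
  offset=4 (pos 0, char 'c'): match length 1
Longest match has length 2 at offset 2.
next_char = character at position 4 + 2 = 6 -> 'd'

Best match: offset=2, length=2 (matching 'ce' starting at position 2)
LZ77 triple: (2, 2, 'd')


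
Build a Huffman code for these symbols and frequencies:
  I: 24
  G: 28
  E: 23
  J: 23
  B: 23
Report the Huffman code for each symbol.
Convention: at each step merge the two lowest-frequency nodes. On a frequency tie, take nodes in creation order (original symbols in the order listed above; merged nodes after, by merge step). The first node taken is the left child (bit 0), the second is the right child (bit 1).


Huffman tree construction:
Step 1: Merge E(23) + J(23) = 46
Step 2: Merge B(23) + I(24) = 47
Step 3: Merge G(28) + (E+J)(46) = 74
Step 4: Merge (B+I)(47) + (G+(E+J))(74) = 121
Read each symbol's code off the tree from the root (left child = 0, right child = 1).

Codes:
  I: 01 (length 2)
  G: 10 (length 2)
  E: 110 (length 3)
  J: 111 (length 3)
  B: 00 (length 2)
Average code length: 288/121 = 2.3802 bits/symbol


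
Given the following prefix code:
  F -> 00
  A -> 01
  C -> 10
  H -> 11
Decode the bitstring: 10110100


Decoding step by step:
Bits 10 -> C
Bits 11 -> H
Bits 01 -> A
Bits 00 -> F


Decoded message: CHAF


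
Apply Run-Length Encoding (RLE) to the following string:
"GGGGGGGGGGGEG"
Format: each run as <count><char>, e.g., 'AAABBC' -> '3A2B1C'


Scanning runs left to right:
  i=0: run of 'G' x 11 -> '11G'
  i=11: run of 'E' x 1 -> '1E'
  i=12: run of 'G' x 1 -> '1G'

RLE = 11G1E1G


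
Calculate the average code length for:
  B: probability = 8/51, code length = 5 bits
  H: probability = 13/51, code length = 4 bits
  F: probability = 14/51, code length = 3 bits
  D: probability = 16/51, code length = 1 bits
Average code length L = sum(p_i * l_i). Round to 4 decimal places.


Weighted contributions p_i * l_i:
  B: (8/51) * 5 = 40/51
  H: (13/51) * 4 = 52/51
  F: (14/51) * 3 = 42/51
  D: (16/51) * 1 = 16/51
Sum = (40 + 52 + 42 + 16)/51 = 150/51

L = 150/51 = 2.9412 bits/symbol


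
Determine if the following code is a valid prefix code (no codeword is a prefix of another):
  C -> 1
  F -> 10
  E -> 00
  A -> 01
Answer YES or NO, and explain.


Checking each pair (does one codeword prefix another?):
  C='1' vs F='10': prefix -- VIOLATION

NO -- this is NOT a valid prefix code. C (1) is a prefix of F (10).


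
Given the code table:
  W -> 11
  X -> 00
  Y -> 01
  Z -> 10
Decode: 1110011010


Decoding:
11 -> W
10 -> Z
01 -> Y
10 -> Z
10 -> Z


Result: WZYZZ


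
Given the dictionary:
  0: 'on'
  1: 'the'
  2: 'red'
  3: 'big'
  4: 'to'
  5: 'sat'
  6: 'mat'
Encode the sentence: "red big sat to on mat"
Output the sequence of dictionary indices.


Look up each word in the dictionary:
  'red' -> 2
  'big' -> 3
  'sat' -> 5
  'to' -> 4
  'on' -> 0
  'mat' -> 6

Encoded: [2, 3, 5, 4, 0, 6]


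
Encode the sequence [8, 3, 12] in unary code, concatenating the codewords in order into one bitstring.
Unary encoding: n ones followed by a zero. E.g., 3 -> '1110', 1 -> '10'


Encode each number as n ones followed by a terminating 0:
  8 -> 111111110 (9 bits)
  3 -> 1110 (4 bits)
  12 -> 1111111111110 (13 bits)
Total length = 9 + 4 + 13 = 26 bits.

Unary([8, 3, 12]) = 11111111011101111111111110 (26 bits)


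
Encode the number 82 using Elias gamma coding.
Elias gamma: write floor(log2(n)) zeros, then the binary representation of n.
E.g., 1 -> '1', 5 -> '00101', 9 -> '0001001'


num_bits = floor(log2(82)) + 1 = 7
leading_zeros = num_bits - 1 = 6
binary(82) = 1010010

Elias gamma(82) = '000000' + '1010010' = 0000001010010 (13 bits)


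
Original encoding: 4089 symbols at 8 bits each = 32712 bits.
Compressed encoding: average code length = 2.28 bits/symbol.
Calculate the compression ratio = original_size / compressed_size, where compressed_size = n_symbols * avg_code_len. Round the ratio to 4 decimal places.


original_size = n_symbols * orig_bits = 4089 * 8 = 32712 bits
compressed_size = n_symbols * avg_code_len = 4089 * 2.28 = 9322.92 bits
ratio = original_size / compressed_size = 32712 / 9322.92 = 3.5088

Compression ratio = 3.5088


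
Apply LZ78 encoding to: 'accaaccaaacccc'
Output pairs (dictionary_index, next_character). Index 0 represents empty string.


LZ78 encoding steps:
Dictionary: {0: ''}
Step 1: w='' (idx 0), next='a' -> output (0, 'a'), add 'a' as idx 1
Step 2: w='' (idx 0), next='c' -> output (0, 'c'), add 'c' as idx 2
Step 3: w='c' (idx 2), next='a' -> output (2, 'a'), add 'ca' as idx 3
Step 4: w='a' (idx 1), next='c' -> output (1, 'c'), add 'ac' as idx 4
Step 5: w='ca' (idx 3), next='a' -> output (3, 'a'), add 'caa' as idx 5
Step 6: w='ac' (idx 4), next='c' -> output (4, 'c'), add 'acc' as idx 6
Step 7: w='c' (idx 2), next='c' -> output (2, 'c'), add 'cc' as idx 7


Encoded: [(0, 'a'), (0, 'c'), (2, 'a'), (1, 'c'), (3, 'a'), (4, 'c'), (2, 'c')]


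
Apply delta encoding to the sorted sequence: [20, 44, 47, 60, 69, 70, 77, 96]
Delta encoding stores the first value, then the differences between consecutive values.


First value: 20
Deltas:
  44 - 20 = 24
  47 - 44 = 3
  60 - 47 = 13
  69 - 60 = 9
  70 - 69 = 1
  77 - 70 = 7
  96 - 77 = 19


Delta encoded: [20, 24, 3, 13, 9, 1, 7, 19]


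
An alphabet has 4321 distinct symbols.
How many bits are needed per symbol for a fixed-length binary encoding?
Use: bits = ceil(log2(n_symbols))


log2(4321) = 12.0771
Bracket: 2^12 = 4096 < 4321 <= 2^13 = 8192
So ceil(log2(4321)) = 13

bits = ceil(log2(4321)) = ceil(12.0771) = 13 bits


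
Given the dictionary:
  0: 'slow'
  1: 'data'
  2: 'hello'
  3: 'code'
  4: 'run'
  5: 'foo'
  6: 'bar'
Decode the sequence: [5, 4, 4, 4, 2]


Look up each index in the dictionary:
  5 -> 'foo'
  4 -> 'run'
  4 -> 'run'
  4 -> 'run'
  2 -> 'hello'

Decoded: "foo run run run hello"


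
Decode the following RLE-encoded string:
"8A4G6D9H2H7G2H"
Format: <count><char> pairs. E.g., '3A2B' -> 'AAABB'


Expanding each <count><char> pair:
  8A -> 'AAAAAAAA'
  4G -> 'GGGG'
  6D -> 'DDDDDD'
  9H -> 'HHHHHHHHH'
  2H -> 'HH'
  7G -> 'GGGGGGG'
  2H -> 'HH'

Decoded = AAAAAAAAGGGGDDDDDDHHHHHHHHHHHGGGGGGGHH


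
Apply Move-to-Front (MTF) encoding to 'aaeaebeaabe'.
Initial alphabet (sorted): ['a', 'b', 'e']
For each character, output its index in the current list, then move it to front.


MTF encoding:
'a': index 0 in ['a', 'b', 'e'] -> ['a', 'b', 'e']
'a': index 0 in ['a', 'b', 'e'] -> ['a', 'b', 'e']
'e': index 2 in ['a', 'b', 'e'] -> ['e', 'a', 'b']
'a': index 1 in ['e', 'a', 'b'] -> ['a', 'e', 'b']
'e': index 1 in ['a', 'e', 'b'] -> ['e', 'a', 'b']
'b': index 2 in ['e', 'a', 'b'] -> ['b', 'e', 'a']
'e': index 1 in ['b', 'e', 'a'] -> ['e', 'b', 'a']
'a': index 2 in ['e', 'b', 'a'] -> ['a', 'e', 'b']
'a': index 0 in ['a', 'e', 'b'] -> ['a', 'e', 'b']
'b': index 2 in ['a', 'e', 'b'] -> ['b', 'a', 'e']
'e': index 2 in ['b', 'a', 'e'] -> ['e', 'b', 'a']


Output: [0, 0, 2, 1, 1, 2, 1, 2, 0, 2, 2]


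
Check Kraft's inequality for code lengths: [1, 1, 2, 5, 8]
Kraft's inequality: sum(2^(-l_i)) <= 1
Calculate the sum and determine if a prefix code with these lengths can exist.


Sum = 2^(-1) + 2^(-1) + 2^(-2) + 2^(-5) + 2^(-8)
    = 0.5 + 0.5 + 0.25 + 0.03125 + 0.00390625
    = 329/256 = 1.28515625
Since 1.28515625 > 1, Kraft's inequality is NOT satisfied.
A prefix code with these lengths CANNOT exist.

Kraft sum = 1.28515625. Not satisfied.


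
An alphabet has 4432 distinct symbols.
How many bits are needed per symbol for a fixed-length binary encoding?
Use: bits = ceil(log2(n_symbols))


log2(4432) = 12.1137
Bracket: 2^12 = 4096 < 4432 <= 2^13 = 8192
So ceil(log2(4432)) = 13

bits = ceil(log2(4432)) = ceil(12.1137) = 13 bits


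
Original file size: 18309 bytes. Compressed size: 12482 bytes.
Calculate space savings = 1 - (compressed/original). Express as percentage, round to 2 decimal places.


ratio = compressed/original = 12482/18309 = 0.681741
savings = 1 - ratio = 1 - 0.681741 = 0.318259
as a percentage: 0.318259 * 100 = 31.83%

Space savings = 1 - 12482/18309 = 31.83%


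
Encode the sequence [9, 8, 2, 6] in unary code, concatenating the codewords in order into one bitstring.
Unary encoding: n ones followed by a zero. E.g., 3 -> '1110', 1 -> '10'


Encode each number as n ones followed by a terminating 0:
  9 -> 1111111110 (10 bits)
  8 -> 111111110 (9 bits)
  2 -> 110 (3 bits)
  6 -> 1111110 (7 bits)
Total length = 10 + 9 + 3 + 7 = 29 bits.

Unary([9, 8, 2, 6]) = 11111111101111111101101111110 (29 bits)


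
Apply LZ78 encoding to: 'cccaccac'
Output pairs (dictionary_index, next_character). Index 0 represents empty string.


LZ78 encoding steps:
Dictionary: {0: ''}
Step 1: w='' (idx 0), next='c' -> output (0, 'c'), add 'c' as idx 1
Step 2: w='c' (idx 1), next='c' -> output (1, 'c'), add 'cc' as idx 2
Step 3: w='' (idx 0), next='a' -> output (0, 'a'), add 'a' as idx 3
Step 4: w='cc' (idx 2), next='a' -> output (2, 'a'), add 'cca' as idx 4
Step 5: w='c' (idx 1), end of input -> output (1, '')


Encoded: [(0, 'c'), (1, 'c'), (0, 'a'), (2, 'a'), (1, '')]


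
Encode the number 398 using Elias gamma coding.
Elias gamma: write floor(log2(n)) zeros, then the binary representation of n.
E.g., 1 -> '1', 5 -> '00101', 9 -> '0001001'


num_bits = floor(log2(398)) + 1 = 9
leading_zeros = num_bits - 1 = 8
binary(398) = 110001110

Elias gamma(398) = '00000000' + '110001110' = 00000000110001110 (17 bits)


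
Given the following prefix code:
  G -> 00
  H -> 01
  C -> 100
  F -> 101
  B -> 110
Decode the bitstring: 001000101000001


Decoding step by step:
Bits 00 -> G
Bits 100 -> C
Bits 01 -> H
Bits 01 -> H
Bits 00 -> G
Bits 00 -> G
Bits 01 -> H


Decoded message: GCHHGGH


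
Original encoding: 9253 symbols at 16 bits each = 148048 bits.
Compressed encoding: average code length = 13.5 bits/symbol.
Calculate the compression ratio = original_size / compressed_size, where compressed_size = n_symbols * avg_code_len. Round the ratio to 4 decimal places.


original_size = n_symbols * orig_bits = 9253 * 16 = 148048 bits
compressed_size = n_symbols * avg_code_len = 9253 * 13.5 = 124915.5 bits
ratio = original_size / compressed_size = 148048 / 124915.5 = 1.1852

Compression ratio = 1.1852


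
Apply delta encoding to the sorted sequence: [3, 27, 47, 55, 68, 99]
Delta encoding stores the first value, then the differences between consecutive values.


First value: 3
Deltas:
  27 - 3 = 24
  47 - 27 = 20
  55 - 47 = 8
  68 - 55 = 13
  99 - 68 = 31


Delta encoded: [3, 24, 20, 8, 13, 31]


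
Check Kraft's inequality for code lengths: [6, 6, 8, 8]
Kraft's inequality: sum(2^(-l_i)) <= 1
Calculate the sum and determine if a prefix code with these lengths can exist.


Sum = 2^(-6) + 2^(-6) + 2^(-8) + 2^(-8)
    = 0.015625 + 0.015625 + 0.00390625 + 0.00390625
    = 10/256 = 0.0390625
Since 0.0390625 <= 1, Kraft's inequality IS satisfied.
A prefix code with these lengths CAN exist.

Kraft sum = 0.0390625. Satisfied.


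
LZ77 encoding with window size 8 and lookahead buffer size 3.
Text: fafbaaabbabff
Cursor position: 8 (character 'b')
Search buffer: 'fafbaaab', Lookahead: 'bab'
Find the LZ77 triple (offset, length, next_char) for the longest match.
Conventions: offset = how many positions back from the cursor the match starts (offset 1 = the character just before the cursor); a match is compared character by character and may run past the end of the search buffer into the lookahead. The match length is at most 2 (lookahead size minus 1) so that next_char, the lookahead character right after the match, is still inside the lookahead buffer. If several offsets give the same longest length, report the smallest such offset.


Try each offset into the search buffer:
  offset=1 (pos 7, char 'b'): match length 1
  offset=2 (pos 6, char 'a'): match length 0
  offset=3 (pos 5, char 'a'): match length 0
  offset=4 (pos 4, char 'a'): match length 0
  offset=5 (pos 3, char 'b'): match length 2
  offset=6 (pos 2, char 'f'): match length 0
  offset=7 (pos 1, char 'a'): match length 0
  offset=8 (pos 0, char 'f'): match length 0
Longest match has length 2 at offset 5.
next_char = character at position 8 + 2 = 10 -> 'b'

Best match: offset=5, length=2 (matching 'ba' starting at position 3)
LZ77 triple: (5, 2, 'b')


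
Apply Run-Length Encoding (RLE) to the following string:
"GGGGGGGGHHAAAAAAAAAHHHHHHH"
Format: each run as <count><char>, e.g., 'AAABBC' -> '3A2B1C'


Scanning runs left to right:
  i=0: run of 'G' x 8 -> '8G'
  i=8: run of 'H' x 2 -> '2H'
  i=10: run of 'A' x 9 -> '9A'
  i=19: run of 'H' x 7 -> '7H'

RLE = 8G2H9A7H


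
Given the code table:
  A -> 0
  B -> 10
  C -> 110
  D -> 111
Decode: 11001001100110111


Decoding:
110 -> C
0 -> A
10 -> B
0 -> A
110 -> C
0 -> A
110 -> C
111 -> D


Result: CABACACD


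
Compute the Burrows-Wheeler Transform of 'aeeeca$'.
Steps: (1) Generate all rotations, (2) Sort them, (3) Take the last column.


Rotations (sorted):
  0: $aeeeca -> last char: a
  1: a$aeeec -> last char: c
  2: aeeeca$ -> last char: $
  3: ca$aeee -> last char: e
  4: eca$aee -> last char: e
  5: eeca$ae -> last char: e
  6: eeeca$a -> last char: a


BWT = ac$eeea


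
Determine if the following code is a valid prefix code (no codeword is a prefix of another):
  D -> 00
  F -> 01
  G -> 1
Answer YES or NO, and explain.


Checking each pair (does one codeword prefix another?):
  D='00' vs F='01': no prefix
  D='00' vs G='1': no prefix
  F='01' vs D='00': no prefix
  F='01' vs G='1': no prefix
  G='1' vs D='00': no prefix
  G='1' vs F='01': no prefix
No violation found over all pairs.

YES -- this is a valid prefix code. No codeword is a prefix of any other codeword.


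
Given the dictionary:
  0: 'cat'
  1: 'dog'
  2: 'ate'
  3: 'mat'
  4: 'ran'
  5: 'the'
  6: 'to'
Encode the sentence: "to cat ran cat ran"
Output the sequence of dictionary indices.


Look up each word in the dictionary:
  'to' -> 6
  'cat' -> 0
  'ran' -> 4
  'cat' -> 0
  'ran' -> 4

Encoded: [6, 0, 4, 0, 4]


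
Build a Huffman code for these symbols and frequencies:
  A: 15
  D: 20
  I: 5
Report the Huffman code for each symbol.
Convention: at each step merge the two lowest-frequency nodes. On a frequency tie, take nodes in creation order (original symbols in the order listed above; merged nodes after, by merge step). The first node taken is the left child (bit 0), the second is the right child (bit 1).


Huffman tree construction:
Step 1: Merge I(5) + A(15) = 20
Step 2: Merge D(20) + (I+A)(20) = 40
Read each symbol's code off the tree from the root (left child = 0, right child = 1).

Codes:
  A: 11 (length 2)
  D: 0 (length 1)
  I: 10 (length 2)
Average code length: 60/40 = 1.5000 bits/symbol


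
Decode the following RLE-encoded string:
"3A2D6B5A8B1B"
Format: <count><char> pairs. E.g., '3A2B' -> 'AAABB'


Expanding each <count><char> pair:
  3A -> 'AAA'
  2D -> 'DD'
  6B -> 'BBBBBB'
  5A -> 'AAAAA'
  8B -> 'BBBBBBBB'
  1B -> 'B'

Decoded = AAADDBBBBBBAAAAABBBBBBBBB


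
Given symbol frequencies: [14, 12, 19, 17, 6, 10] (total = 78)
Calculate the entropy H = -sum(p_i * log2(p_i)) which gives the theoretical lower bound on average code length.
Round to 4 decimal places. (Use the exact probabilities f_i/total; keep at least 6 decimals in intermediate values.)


Per-symbol terms -p_i * log2(p_i) with p_i = f_i/78:
  p = 14/78 = 0.179487: log2(p) = -2.478047, -p*log2(p) = 0.444778
  p = 12/78 = 0.153846: log2(p) = -2.700440, -p*log2(p) = 0.415452
  p = 19/78 = 0.243590: log2(p) = -2.037475, -p*log2(p) = 0.496308
  p = 17/78 = 0.217949: log2(p) = -2.197939, -p*log2(p) = 0.479038
  p = 6/78 = 0.076923: log2(p) = -3.700440, -p*log2(p) = 0.284649
  p = 10/78 = 0.128205: log2(p) = -2.963474, -p*log2(p) = 0.379933
H = 0.444778 + 0.415452 + 0.496308 + 0.479038 + 0.284649 + 0.379933 = 2.500158

H = 2.5002 bits/symbol


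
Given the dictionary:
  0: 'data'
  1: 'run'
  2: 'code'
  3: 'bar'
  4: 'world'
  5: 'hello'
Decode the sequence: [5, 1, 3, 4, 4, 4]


Look up each index in the dictionary:
  5 -> 'hello'
  1 -> 'run'
  3 -> 'bar'
  4 -> 'world'
  4 -> 'world'
  4 -> 'world'

Decoded: "hello run bar world world world"


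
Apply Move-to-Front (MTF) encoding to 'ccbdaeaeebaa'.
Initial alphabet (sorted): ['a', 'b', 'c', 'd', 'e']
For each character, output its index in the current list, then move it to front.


MTF encoding:
'c': index 2 in ['a', 'b', 'c', 'd', 'e'] -> ['c', 'a', 'b', 'd', 'e']
'c': index 0 in ['c', 'a', 'b', 'd', 'e'] -> ['c', 'a', 'b', 'd', 'e']
'b': index 2 in ['c', 'a', 'b', 'd', 'e'] -> ['b', 'c', 'a', 'd', 'e']
'd': index 3 in ['b', 'c', 'a', 'd', 'e'] -> ['d', 'b', 'c', 'a', 'e']
'a': index 3 in ['d', 'b', 'c', 'a', 'e'] -> ['a', 'd', 'b', 'c', 'e']
'e': index 4 in ['a', 'd', 'b', 'c', 'e'] -> ['e', 'a', 'd', 'b', 'c']
'a': index 1 in ['e', 'a', 'd', 'b', 'c'] -> ['a', 'e', 'd', 'b', 'c']
'e': index 1 in ['a', 'e', 'd', 'b', 'c'] -> ['e', 'a', 'd', 'b', 'c']
'e': index 0 in ['e', 'a', 'd', 'b', 'c'] -> ['e', 'a', 'd', 'b', 'c']
'b': index 3 in ['e', 'a', 'd', 'b', 'c'] -> ['b', 'e', 'a', 'd', 'c']
'a': index 2 in ['b', 'e', 'a', 'd', 'c'] -> ['a', 'b', 'e', 'd', 'c']
'a': index 0 in ['a', 'b', 'e', 'd', 'c'] -> ['a', 'b', 'e', 'd', 'c']


Output: [2, 0, 2, 3, 3, 4, 1, 1, 0, 3, 2, 0]


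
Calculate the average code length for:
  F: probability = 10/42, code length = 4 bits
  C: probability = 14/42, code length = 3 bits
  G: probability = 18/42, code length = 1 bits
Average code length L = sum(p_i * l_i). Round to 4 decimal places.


Weighted contributions p_i * l_i:
  F: (10/42) * 4 = 40/42
  C: (14/42) * 3 = 42/42
  G: (18/42) * 1 = 18/42
Sum = (40 + 42 + 18)/42 = 100/42

L = 100/42 = 2.3810 bits/symbol


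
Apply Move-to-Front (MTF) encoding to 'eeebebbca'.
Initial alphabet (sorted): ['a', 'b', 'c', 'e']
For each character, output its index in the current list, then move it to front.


MTF encoding:
'e': index 3 in ['a', 'b', 'c', 'e'] -> ['e', 'a', 'b', 'c']
'e': index 0 in ['e', 'a', 'b', 'c'] -> ['e', 'a', 'b', 'c']
'e': index 0 in ['e', 'a', 'b', 'c'] -> ['e', 'a', 'b', 'c']
'b': index 2 in ['e', 'a', 'b', 'c'] -> ['b', 'e', 'a', 'c']
'e': index 1 in ['b', 'e', 'a', 'c'] -> ['e', 'b', 'a', 'c']
'b': index 1 in ['e', 'b', 'a', 'c'] -> ['b', 'e', 'a', 'c']
'b': index 0 in ['b', 'e', 'a', 'c'] -> ['b', 'e', 'a', 'c']
'c': index 3 in ['b', 'e', 'a', 'c'] -> ['c', 'b', 'e', 'a']
'a': index 3 in ['c', 'b', 'e', 'a'] -> ['a', 'c', 'b', 'e']


Output: [3, 0, 0, 2, 1, 1, 0, 3, 3]


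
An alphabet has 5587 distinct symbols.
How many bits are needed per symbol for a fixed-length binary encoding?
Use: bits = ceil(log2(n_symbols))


log2(5587) = 12.4479
Bracket: 2^12 = 4096 < 5587 <= 2^13 = 8192
So ceil(log2(5587)) = 13

bits = ceil(log2(5587)) = ceil(12.4479) = 13 bits


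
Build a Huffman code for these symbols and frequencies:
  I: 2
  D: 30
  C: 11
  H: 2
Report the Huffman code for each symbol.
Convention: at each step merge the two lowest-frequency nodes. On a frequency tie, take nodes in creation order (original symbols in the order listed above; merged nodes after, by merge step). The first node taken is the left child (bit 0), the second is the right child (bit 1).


Huffman tree construction:
Step 1: Merge I(2) + H(2) = 4
Step 2: Merge (I+H)(4) + C(11) = 15
Step 3: Merge ((I+H)+C)(15) + D(30) = 45
Read each symbol's code off the tree from the root (left child = 0, right child = 1).

Codes:
  I: 000 (length 3)
  D: 1 (length 1)
  C: 01 (length 2)
  H: 001 (length 3)
Average code length: 64/45 = 1.4222 bits/symbol


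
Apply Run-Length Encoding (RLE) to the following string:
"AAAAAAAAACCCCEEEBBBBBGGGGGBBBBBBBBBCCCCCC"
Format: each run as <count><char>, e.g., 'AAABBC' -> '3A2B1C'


Scanning runs left to right:
  i=0: run of 'A' x 9 -> '9A'
  i=9: run of 'C' x 4 -> '4C'
  i=13: run of 'E' x 3 -> '3E'
  i=16: run of 'B' x 5 -> '5B'
  i=21: run of 'G' x 5 -> '5G'
  i=26: run of 'B' x 9 -> '9B'
  i=35: run of 'C' x 6 -> '6C'

RLE = 9A4C3E5B5G9B6C


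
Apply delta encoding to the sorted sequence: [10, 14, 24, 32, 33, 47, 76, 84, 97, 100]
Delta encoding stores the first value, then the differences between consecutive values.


First value: 10
Deltas:
  14 - 10 = 4
  24 - 14 = 10
  32 - 24 = 8
  33 - 32 = 1
  47 - 33 = 14
  76 - 47 = 29
  84 - 76 = 8
  97 - 84 = 13
  100 - 97 = 3


Delta encoded: [10, 4, 10, 8, 1, 14, 29, 8, 13, 3]


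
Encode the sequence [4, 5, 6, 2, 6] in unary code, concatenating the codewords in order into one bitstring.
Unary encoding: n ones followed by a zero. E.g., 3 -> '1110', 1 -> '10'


Encode each number as n ones followed by a terminating 0:
  4 -> 11110 (5 bits)
  5 -> 111110 (6 bits)
  6 -> 1111110 (7 bits)
  2 -> 110 (3 bits)
  6 -> 1111110 (7 bits)
Total length = 5 + 6 + 7 + 3 + 7 = 28 bits.

Unary([4, 5, 6, 2, 6]) = 1111011111011111101101111110 (28 bits)


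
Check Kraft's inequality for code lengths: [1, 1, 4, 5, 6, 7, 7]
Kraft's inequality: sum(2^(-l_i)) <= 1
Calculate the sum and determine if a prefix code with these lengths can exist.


Sum = 2^(-1) + 2^(-1) + 2^(-4) + 2^(-5) + 2^(-6) + 2^(-7) + 2^(-7)
    = 0.5 + 0.5 + 0.0625 + 0.03125 + 0.015625 + 0.0078125 + 0.0078125
    = 144/128 = 1.125
Since 1.125 > 1, Kraft's inequality is NOT satisfied.
A prefix code with these lengths CANNOT exist.

Kraft sum = 1.125. Not satisfied.


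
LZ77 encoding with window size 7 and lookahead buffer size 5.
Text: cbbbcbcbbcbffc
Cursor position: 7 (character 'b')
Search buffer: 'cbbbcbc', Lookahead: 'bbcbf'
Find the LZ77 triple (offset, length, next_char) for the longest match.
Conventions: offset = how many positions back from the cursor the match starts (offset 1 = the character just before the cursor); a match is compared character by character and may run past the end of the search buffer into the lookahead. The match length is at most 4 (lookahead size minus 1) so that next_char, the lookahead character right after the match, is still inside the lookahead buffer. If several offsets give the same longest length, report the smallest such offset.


Try each offset into the search buffer:
  offset=1 (pos 6, char 'c'): match length 0
  offset=2 (pos 5, char 'b'): match length 1
  offset=3 (pos 4, char 'c'): match length 0
  offset=4 (pos 3, char 'b'): match length 1
  offset=5 (pos 2, char 'b'): match length 4
  offset=6 (pos 1, char 'b'): match length 2
  offset=7 (pos 0, char 'c'): match length 0
Longest match has length 4 at offset 5.
next_char = character at position 7 + 4 = 11 -> 'f'

Best match: offset=5, length=4 (matching 'bbcb' starting at position 2)
LZ77 triple: (5, 4, 'f')


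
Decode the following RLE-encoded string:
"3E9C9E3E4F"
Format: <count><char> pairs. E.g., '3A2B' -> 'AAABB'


Expanding each <count><char> pair:
  3E -> 'EEE'
  9C -> 'CCCCCCCCC'
  9E -> 'EEEEEEEEE'
  3E -> 'EEE'
  4F -> 'FFFF'

Decoded = EEECCCCCCCCCEEEEEEEEEEEEFFFF


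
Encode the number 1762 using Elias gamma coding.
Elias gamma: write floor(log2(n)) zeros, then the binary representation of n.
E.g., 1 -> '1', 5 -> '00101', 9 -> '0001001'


num_bits = floor(log2(1762)) + 1 = 11
leading_zeros = num_bits - 1 = 10
binary(1762) = 11011100010

Elias gamma(1762) = '0000000000' + '11011100010' = 000000000011011100010 (21 bits)


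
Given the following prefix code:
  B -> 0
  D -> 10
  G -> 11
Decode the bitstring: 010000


Decoding step by step:
Bits 0 -> B
Bits 10 -> D
Bits 0 -> B
Bits 0 -> B
Bits 0 -> B


Decoded message: BDBBB


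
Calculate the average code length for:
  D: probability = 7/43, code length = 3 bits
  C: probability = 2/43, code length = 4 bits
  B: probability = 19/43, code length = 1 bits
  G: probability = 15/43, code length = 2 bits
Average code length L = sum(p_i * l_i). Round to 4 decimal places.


Weighted contributions p_i * l_i:
  D: (7/43) * 3 = 21/43
  C: (2/43) * 4 = 8/43
  B: (19/43) * 1 = 19/43
  G: (15/43) * 2 = 30/43
Sum = (21 + 8 + 19 + 30)/43 = 78/43

L = 78/43 = 1.8140 bits/symbol


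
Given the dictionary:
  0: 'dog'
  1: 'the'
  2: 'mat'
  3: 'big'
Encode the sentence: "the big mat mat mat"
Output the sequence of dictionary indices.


Look up each word in the dictionary:
  'the' -> 1
  'big' -> 3
  'mat' -> 2
  'mat' -> 2
  'mat' -> 2

Encoded: [1, 3, 2, 2, 2]


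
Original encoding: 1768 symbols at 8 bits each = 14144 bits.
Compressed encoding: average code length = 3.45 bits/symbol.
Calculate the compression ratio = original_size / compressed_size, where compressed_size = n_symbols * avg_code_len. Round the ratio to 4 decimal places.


original_size = n_symbols * orig_bits = 1768 * 8 = 14144 bits
compressed_size = n_symbols * avg_code_len = 1768 * 3.45 = 6099.6 bits
ratio = original_size / compressed_size = 14144 / 6099.6 = 2.3188

Compression ratio = 2.3188


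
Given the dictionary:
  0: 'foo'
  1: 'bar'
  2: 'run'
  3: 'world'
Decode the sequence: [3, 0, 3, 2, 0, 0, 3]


Look up each index in the dictionary:
  3 -> 'world'
  0 -> 'foo'
  3 -> 'world'
  2 -> 'run'
  0 -> 'foo'
  0 -> 'foo'
  3 -> 'world'

Decoded: "world foo world run foo foo world"


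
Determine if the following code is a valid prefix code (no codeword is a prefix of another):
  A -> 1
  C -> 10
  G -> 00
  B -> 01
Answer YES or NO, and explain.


Checking each pair (does one codeword prefix another?):
  A='1' vs C='10': prefix -- VIOLATION

NO -- this is NOT a valid prefix code. A (1) is a prefix of C (10).


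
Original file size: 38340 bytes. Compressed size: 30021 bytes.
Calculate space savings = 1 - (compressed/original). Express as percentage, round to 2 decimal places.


ratio = compressed/original = 30021/38340 = 0.78302
savings = 1 - ratio = 1 - 0.78302 = 0.21698
as a percentage: 0.21698 * 100 = 21.7%

Space savings = 1 - 30021/38340 = 21.7%


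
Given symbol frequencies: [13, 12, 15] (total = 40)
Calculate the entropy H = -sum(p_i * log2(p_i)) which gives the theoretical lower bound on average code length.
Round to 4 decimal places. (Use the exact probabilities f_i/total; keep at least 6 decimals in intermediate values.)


Per-symbol terms -p_i * log2(p_i) with p_i = f_i/40:
  p = 13/40 = 0.325000: log2(p) = -1.621488, -p*log2(p) = 0.526984
  p = 12/40 = 0.300000: log2(p) = -1.736966, -p*log2(p) = 0.521090
  p = 15/40 = 0.375000: log2(p) = -1.415037, -p*log2(p) = 0.530639
H = 0.526984 + 0.521090 + 0.530639 = 1.578713

H = 1.5787 bits/symbol


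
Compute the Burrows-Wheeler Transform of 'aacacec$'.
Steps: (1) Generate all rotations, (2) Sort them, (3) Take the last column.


Rotations (sorted):
  0: $aacacec -> last char: c
  1: aacacec$ -> last char: $
  2: acacec$a -> last char: a
  3: acec$aac -> last char: c
  4: c$aacace -> last char: e
  5: cacec$aa -> last char: a
  6: cec$aaca -> last char: a
  7: ec$aacac -> last char: c


BWT = c$aceaac
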